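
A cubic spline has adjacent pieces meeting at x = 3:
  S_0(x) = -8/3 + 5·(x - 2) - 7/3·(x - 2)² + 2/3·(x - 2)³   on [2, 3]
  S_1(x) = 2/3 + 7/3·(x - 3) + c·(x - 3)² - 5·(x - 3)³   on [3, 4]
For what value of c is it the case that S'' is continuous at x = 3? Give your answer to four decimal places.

S_0''(x) = -14/3 + 4·(x - 2), so S_0''(3) = -2/3. On the right, S_1''(3) = 2c, so c = -1/3.

-0.3333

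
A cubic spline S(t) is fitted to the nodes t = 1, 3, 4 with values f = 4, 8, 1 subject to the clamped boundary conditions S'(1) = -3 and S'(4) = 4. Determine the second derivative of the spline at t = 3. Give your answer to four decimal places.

-22.6667

Let σ_i = S''(x_i). Step sizes h_i = 2, 1; slopes of the chords Δ_i = (y_(i+1) - y_i)/h_i = 2, -7.
  2·σ_0 + 6·σ_1 + 1·σ_2 = 6(Δ_1 - Δ_0) = -54
Clamped end conditions give two more equations: 2h_0·σ_0 + h_0·σ_1 = 6(Δ_0 - S'(1)) = 30 and h_1·σ_1 + 2h_1·σ_2 = 6(S'(4) - Δ_1) = 66.
Hence σ_0 = 113/6, σ_1 = -68/3, σ_2 = 133/3.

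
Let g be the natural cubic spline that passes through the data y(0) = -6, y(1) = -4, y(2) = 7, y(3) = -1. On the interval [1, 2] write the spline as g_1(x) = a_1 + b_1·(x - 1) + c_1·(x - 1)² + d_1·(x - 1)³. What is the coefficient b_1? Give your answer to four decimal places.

Put m_i = g'' at the i-th knot. Here h = (1, 1, 1) and Δ = (2, 11, -8), so the interior equations h_(i-1)·m_(i-1) + 2(h_(i-1)+h_i)·m_i + h_i·m_(i+1) = 6(Δ_i − Δ_(i-1)) read
  1·m_0 + 4·m_1 + 1·m_2 = 6(Δ_1 - Δ_0) = 54
  1·m_1 + 4·m_2 + 1·m_3 = 6(Δ_2 - Δ_1) = -114
Natural end conditions: m_0 = m_3 = 0.
Solving: m_0 = 0, m_1 = 22, m_2 = -34, m_3 = 0.
On [1, 2], with g_1(x) = a_1 + b_1·(x - 1) + c_1·(x - 1)² + d_1·(x - 1)³: c_1 = m_1/2 = 11, d_1 = (m_2 - m_1)/(6h_1) = -28/3, b_1 = Δ_1 - h_1(2m_1 + m_2)/6 = 28/3.

9.3333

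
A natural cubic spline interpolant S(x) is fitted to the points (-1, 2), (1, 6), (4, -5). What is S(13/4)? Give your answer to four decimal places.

-1.0547

With M_i denoting the second derivative at x_i, h_i = 2, 3, and Δ_i = (y_(i+1) − y_i)/h_i = 2, -11/3:
  2·M_0 + 10·M_1 + 3·M_2 = 6(Δ_1 - Δ_0) = -34
Natural end conditions: M_0 = M_2 = 0.
Solving: M_0 = 0, M_1 = -17/5, M_2 = 0.
On [1, 4], S(x) = 6 - 4/15·(x - 1) - 17/10·(x - 1)² + 17/90·(x - 1)³.
With (x - 1) = 9/4: S(13/4) = -135/128.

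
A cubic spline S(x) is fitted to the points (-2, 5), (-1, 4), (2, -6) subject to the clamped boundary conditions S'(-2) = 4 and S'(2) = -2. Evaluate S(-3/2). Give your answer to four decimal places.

Put m_i = S'' at the i-th knot. Here h = (1, 3) and Δ = (-1, -10/3), so the interior equations h_(i-1)·m_(i-1) + 2(h_(i-1)+h_i)·m_i + h_i·m_(i+1) = 6(Δ_i − Δ_(i-1)) read
  1·m_0 + 8·m_1 + 3·m_2 = 6(Δ_1 - Δ_0) = -14
Clamped end conditions give two more equations: 2h_0·m_0 + h_0·m_1 = 6(Δ_0 - S'(-2)) = -30 and h_1·m_1 + 2h_1·m_2 = 6(S'(2) - Δ_1) = 8.
Forward elimination and back-substitution give m_0 = -59/4, m_1 = -1/2, m_2 = 19/12.
On [-2, -1], S(x) = 5 + 4·(x + 2) - 59/8·(x + 2)² + 19/8·(x + 2)³.
With (x + 2) = 1/2: S(-3/2) = 349/64.

5.4531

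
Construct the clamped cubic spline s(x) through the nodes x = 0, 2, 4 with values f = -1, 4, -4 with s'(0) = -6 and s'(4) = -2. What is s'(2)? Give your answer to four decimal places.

Put σ_i = s'' at the i-th knot. Here h = (2, 2) and Δ = (5/2, -4), so the interior equations h_(i-1)·σ_(i-1) + 2(h_(i-1)+h_i)·σ_i + h_i·σ_(i+1) = 6(Δ_i − Δ_(i-1)) read
  2·σ_0 + 8·σ_1 + 2·σ_2 = 6(Δ_1 - Δ_0) = -39
Clamped end conditions give two more equations: 2h_0·σ_0 + h_0·σ_1 = 6(Δ_0 - s'(0)) = 51 and h_1·σ_1 + 2h_1·σ_2 = 6(s'(4) - Δ_1) = 12.
Solving: σ_0 = 149/8, σ_1 = -47/4, σ_2 = 71/8.
On [2, 4], s'(x) = b_1 + 2c_1·(x - 2) + 3d_1·(x - 2)² with b_1 = Δ_1 - h_1(2σ_1 + σ_2)/6 = 7/8, c_1 = σ_1/2 = -47/8, d_1 = (σ_2 - σ_1)/(6h_1) = 55/32. So s'(2) = 7/8.

0.8750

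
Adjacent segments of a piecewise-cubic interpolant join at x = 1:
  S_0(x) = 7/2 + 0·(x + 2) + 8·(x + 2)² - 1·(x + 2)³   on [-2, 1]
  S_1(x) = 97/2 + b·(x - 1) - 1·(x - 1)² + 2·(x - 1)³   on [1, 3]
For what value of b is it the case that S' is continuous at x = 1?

S_0'(x) = 0 + 16·(x + 2) - 3·(x + 2)², so S_0'(1) = 21. On the right, S_1'(1) = b, so b = 21.

21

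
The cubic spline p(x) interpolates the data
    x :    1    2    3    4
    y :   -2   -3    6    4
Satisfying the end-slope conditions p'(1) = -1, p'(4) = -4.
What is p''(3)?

Let m_i = p''(x_i). Step sizes h_i = 1, 1, 1; slopes of the chords Δ_i = (y_(i+1) - y_i)/h_i = -1, 9, -2.
  1·m_0 + 4·m_1 + 1·m_2 = 6(Δ_1 - Δ_0) = 60
  1·m_1 + 4·m_2 + 1·m_3 = 6(Δ_2 - Δ_1) = -66
Clamped end conditions give two more equations: 2h_0·m_0 + h_0·m_1 = 6(Δ_0 - p'(1)) = 0 and h_2·m_2 + 2h_2·m_3 = 6(p'(4) - Δ_2) = -12.
Solving the tridiagonal system: m_0 = -12, m_1 = 24, m_2 = -24, m_3 = 6.

-24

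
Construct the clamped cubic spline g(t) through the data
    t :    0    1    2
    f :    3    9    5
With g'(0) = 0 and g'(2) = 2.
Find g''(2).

34

Put σ_i = g'' at the i-th knot. Here h = (1, 1) and Δ = (6, -4), so the interior equations h_(i-1)·σ_(i-1) + 2(h_(i-1)+h_i)·σ_i + h_i·σ_(i+1) = 6(Δ_i − Δ_(i-1)) read
  1·σ_0 + 4·σ_1 + 1·σ_2 = 6(Δ_1 - Δ_0) = -60
Clamped end conditions give two more equations: 2h_0·σ_0 + h_0·σ_1 = 6(Δ_0 - g'(0)) = 36 and h_1·σ_1 + 2h_1·σ_2 = 6(g'(2) - Δ_1) = 36.
Forward elimination and back-substitution give σ_0 = 34, σ_1 = -32, σ_2 = 34.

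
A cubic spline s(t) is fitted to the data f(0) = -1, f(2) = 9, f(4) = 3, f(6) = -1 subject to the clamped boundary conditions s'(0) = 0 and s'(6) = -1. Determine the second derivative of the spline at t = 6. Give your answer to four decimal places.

-0.1333

With M_i denoting the second derivative at x_i, h_i = 2, 2, 2, and Δ_i = (y_(i+1) − y_i)/h_i = 5, -3, -2:
  2·M_0 + 8·M_1 + 2·M_2 = 6(Δ_1 - Δ_0) = -48
  2·M_1 + 8·M_2 + 2·M_3 = 6(Δ_2 - Δ_1) = 6
Clamped end conditions give two more equations: 2h_0·M_0 + h_0·M_1 = 6(Δ_0 - s'(0)) = 30 and h_2·M_2 + 2h_2·M_3 = 6(s'(6) - Δ_2) = 6.
Solving the tridiagonal system: M_0 = 187/15, M_1 = -149/15, M_2 = 49/15, M_3 = -2/15.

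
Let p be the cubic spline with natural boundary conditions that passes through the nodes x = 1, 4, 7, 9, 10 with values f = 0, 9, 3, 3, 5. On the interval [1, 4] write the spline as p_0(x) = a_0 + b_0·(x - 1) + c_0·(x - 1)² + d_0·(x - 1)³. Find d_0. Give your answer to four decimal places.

Let M_i = p''(x_i). Step sizes h_i = 3, 3, 2, 1; slopes of the chords Δ_i = (y_(i+1) - y_i)/h_i = 3, -2, 0, 2.
  3·M_0 + 12·M_1 + 3·M_2 = 6(Δ_1 - Δ_0) = -30
  3·M_1 + 10·M_2 + 2·M_3 = 6(Δ_2 - Δ_1) = 12
  2·M_2 + 6·M_3 + 1·M_4 = 6(Δ_3 - Δ_2) = 12
Natural end conditions: M_0 = M_4 = 0.
Solving the tridiagonal system: M_0 = 0, M_1 = -304/103, M_2 = 186/103, M_3 = 144/103, M_4 = 0.
On [1, 4], with p_0(x) = a_0 + b_0·(x - 1) + c_0·(x - 1)² + d_0·(x - 1)³: c_0 = M_0/2 = 0, d_0 = (M_1 - M_0)/(6h_0) = -152/927, b_0 = Δ_0 - h_0(2M_0 + M_1)/6 = 461/103.

-0.1640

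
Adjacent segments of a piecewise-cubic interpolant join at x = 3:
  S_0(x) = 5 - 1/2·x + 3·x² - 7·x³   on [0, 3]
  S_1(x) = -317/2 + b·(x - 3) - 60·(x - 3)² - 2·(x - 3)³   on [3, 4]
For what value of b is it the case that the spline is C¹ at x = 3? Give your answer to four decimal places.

-171.5000

S_0'(x) = -1/2 + 6·x - 21·x², so S_0'(3) = -343/2. On the right, S_1'(3) = b, so b = -343/2.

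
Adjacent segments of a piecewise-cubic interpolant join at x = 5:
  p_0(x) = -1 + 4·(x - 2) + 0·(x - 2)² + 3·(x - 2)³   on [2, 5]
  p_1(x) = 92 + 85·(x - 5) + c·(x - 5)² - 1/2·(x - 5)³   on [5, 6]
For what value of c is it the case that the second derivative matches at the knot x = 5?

27

p_0''(x) = 0 + 18·(x - 2), so p_0''(5) = 54. On the right, p_1''(5) = 2c, so c = 27.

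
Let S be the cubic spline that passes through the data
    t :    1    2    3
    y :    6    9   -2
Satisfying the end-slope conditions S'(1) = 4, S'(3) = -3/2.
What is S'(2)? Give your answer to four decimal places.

-6.6250

With σ_i denoting the second derivative at x_i, h_i = 1, 1, and Δ_i = (y_(i+1) − y_i)/h_i = 3, -11:
  1·σ_0 + 4·σ_1 + 1·σ_2 = 6(Δ_1 - Δ_0) = -84
Clamped end conditions give two more equations: 2h_0·σ_0 + h_0·σ_1 = 6(Δ_0 - S'(1)) = -6 and h_1·σ_1 + 2h_1·σ_2 = 6(S'(3) - Δ_1) = 57.
Hence σ_0 = 61/4, σ_1 = -73/2, σ_2 = 187/4.
On [2, 3], S'(t) = b_1 + 2c_1·(t - 2) + 3d_1·(t - 2)² with b_1 = Δ_1 - h_1(2σ_1 + σ_2)/6 = -53/8, c_1 = σ_1/2 = -73/4, d_1 = (σ_2 - σ_1)/(6h_1) = 111/8. So S'(2) = -53/8.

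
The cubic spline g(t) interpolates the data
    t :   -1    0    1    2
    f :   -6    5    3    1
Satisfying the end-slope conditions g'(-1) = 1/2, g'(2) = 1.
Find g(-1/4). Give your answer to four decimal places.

2.1891

Put m_i = g'' at the i-th knot. Here h = (1, 1, 1) and Δ = (11, -2, -2), so the interior equations h_(i-1)·m_(i-1) + 2(h_(i-1)+h_i)·m_i + h_i·m_(i+1) = 6(Δ_i − Δ_(i-1)) read
  1·m_0 + 4·m_1 + 1·m_2 = 6(Δ_1 - Δ_0) = -78
  1·m_1 + 4·m_2 + 1·m_3 = 6(Δ_2 - Δ_1) = 0
Clamped end conditions give two more equations: 2h_0·m_0 + h_0·m_1 = 6(Δ_0 - g'(-1)) = 63 and h_2·m_2 + 2h_2·m_3 = 6(g'(2) - Δ_2) = 18.
Hence m_0 = 722/15, m_1 = -499/15, m_2 = 104/15, m_3 = 83/15.
On [-1, 0], g(t) = -6 + 1/2·(t + 1) + 361/15·(t + 1)² - 407/30·(t + 1)³.
With (t + 1) = 3/4: g(-1/4) = 1401/640.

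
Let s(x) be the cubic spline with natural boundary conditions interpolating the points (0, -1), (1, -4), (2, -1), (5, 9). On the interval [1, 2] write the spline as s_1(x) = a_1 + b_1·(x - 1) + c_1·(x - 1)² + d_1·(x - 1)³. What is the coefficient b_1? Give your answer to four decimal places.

0.0753

Write σ_i for s''(x_i). With h_i = 1, 1, 3 and divided differences Δ_i = -3, 3, 10/3, the continuity of s' gives the tridiagonal system
  1·σ_0 + 4·σ_1 + 1·σ_2 = 6(Δ_1 - Δ_0) = 36
  1·σ_1 + 8·σ_2 + 3·σ_3 = 6(Δ_2 - Δ_1) = 2
Natural end conditions: σ_0 = σ_3 = 0.
Solving the tridiagonal system: σ_0 = 0, σ_1 = 286/31, σ_2 = -28/31, σ_3 = 0.
On [1, 2], with s_1(x) = a_1 + b_1·(x - 1) + c_1·(x - 1)² + d_1·(x - 1)³: c_1 = σ_1/2 = 143/31, d_1 = (σ_2 - σ_1)/(6h_1) = -157/93, b_1 = Δ_1 - h_1(2σ_1 + σ_2)/6 = 7/93.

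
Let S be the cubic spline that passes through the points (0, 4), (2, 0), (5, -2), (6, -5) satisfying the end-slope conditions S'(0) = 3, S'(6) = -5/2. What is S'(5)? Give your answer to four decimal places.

-2.3590

Write M_i for S''(x_i). With h_i = 2, 3, 1 and divided differences Δ_i = -2, -2/3, -3, the continuity of S' gives the tridiagonal system
  2·M_0 + 10·M_1 + 3·M_2 = 6(Δ_1 - Δ_0) = 8
  3·M_1 + 8·M_2 + 1·M_3 = 6(Δ_2 - Δ_1) = -14
Clamped end conditions give two more equations: 2h_0·M_0 + h_0·M_1 = 6(Δ_0 - S'(0)) = -30 and h_2·M_2 + 2h_2·M_3 = 6(S'(6) - Δ_2) = 3.
Solving: M_0 = -731/78, M_1 = 146/39, M_2 = -139/39, M_3 = 128/39.
On [5, 6], S'(x) = b_2 + 2c_2·(x - 5) + 3d_2·(x - 5)² with b_2 = Δ_2 - h_2(2M_2 + M_3)/6 = -92/39, c_2 = M_2/2 = -139/78, d_2 = (M_3 - M_2)/(6h_2) = 89/78. So S'(5) = -92/39.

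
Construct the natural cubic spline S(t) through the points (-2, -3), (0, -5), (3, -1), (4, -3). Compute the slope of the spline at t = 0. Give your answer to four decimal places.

Put M_i = S'' at the i-th knot. Here h = (2, 3, 1) and Δ = (-1, 4/3, -2), so the interior equations h_(i-1)·M_(i-1) + 2(h_(i-1)+h_i)·M_i + h_i·M_(i+1) = 6(Δ_i − Δ_(i-1)) read
  2·M_0 + 10·M_1 + 3·M_2 = 6(Δ_1 - Δ_0) = 14
  3·M_1 + 8·M_2 + 1·M_3 = 6(Δ_2 - Δ_1) = -20
Natural end conditions: M_0 = M_3 = 0.
Forward elimination and back-substitution give M_0 = 0, M_1 = 172/71, M_2 = -242/71, M_3 = 0.
On [0, 3], S'(t) = b_1 + 2c_1·t + 3d_1·t² with b_1 = Δ_1 - h_1(2M_1 + M_2)/6 = 131/213, c_1 = M_1/2 = 86/71, d_1 = (M_2 - M_1)/(6h_1) = -23/71. So S'(0) = 131/213.

0.6150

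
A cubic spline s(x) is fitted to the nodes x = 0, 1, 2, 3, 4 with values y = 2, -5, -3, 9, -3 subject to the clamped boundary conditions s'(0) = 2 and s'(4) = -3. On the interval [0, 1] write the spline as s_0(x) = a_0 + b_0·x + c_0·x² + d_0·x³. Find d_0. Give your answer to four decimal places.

8.5000

Write M_i for s''(x_i). With h_i = 1, 1, 1, 1 and divided differences Δ_i = -7, 2, 12, -12, the continuity of s' gives the tridiagonal system
  1·M_0 + 4·M_1 + 1·M_2 = 6(Δ_1 - Δ_0) = 54
  1·M_1 + 4·M_2 + 1·M_3 = 6(Δ_2 - Δ_1) = 60
  1·M_2 + 4·M_3 + 1·M_4 = 6(Δ_3 - Δ_2) = -144
Clamped end conditions give two more equations: 2h_0·M_0 + h_0·M_1 = 6(Δ_0 - s'(0)) = -54 and h_3·M_3 + 2h_3·M_4 = 6(s'(4) - Δ_3) = 54.
Forward elimination and back-substitution give M_0 = -35, M_1 = 16, M_2 = 25, M_3 = -56, M_4 = 55.
On [0, 1], with s_0(x) = a_0 + b_0·x + c_0·x² + d_0·x³: c_0 = M_0/2 = -35/2, d_0 = (M_1 - M_0)/(6h_0) = 17/2, b_0 = Δ_0 - h_0(2M_0 + M_1)/6 = 2.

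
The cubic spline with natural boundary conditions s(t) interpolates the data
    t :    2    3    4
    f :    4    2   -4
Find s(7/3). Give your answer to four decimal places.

Let M_i = s''(x_i). Step sizes h_i = 1, 1; slopes of the chords Δ_i = (y_(i+1) - y_i)/h_i = -2, -6.
  1·M_0 + 4·M_1 + 1·M_2 = 6(Δ_1 - Δ_0) = -24
Natural end conditions: M_0 = M_2 = 0.
Solving the tridiagonal system: M_0 = 0, M_1 = -6, M_2 = 0.
On [2, 3], s(t) = 4 - 1·(t - 2) + 0·(t - 2)² - 1·(t - 2)³.
With (t - 2) = 1/3: s(7/3) = 98/27.

3.6296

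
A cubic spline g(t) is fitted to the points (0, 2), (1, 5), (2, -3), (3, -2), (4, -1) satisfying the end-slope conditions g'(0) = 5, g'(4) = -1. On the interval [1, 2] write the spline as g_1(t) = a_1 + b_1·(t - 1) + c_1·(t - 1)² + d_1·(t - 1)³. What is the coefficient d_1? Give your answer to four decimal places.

Put σ_i = g'' at the i-th knot. Here h = (1, 1, 1, 1) and Δ = (3, -8, 1, 1), so the interior equations h_(i-1)·σ_(i-1) + 2(h_(i-1)+h_i)·σ_i + h_i·σ_(i+1) = 6(Δ_i − Δ_(i-1)) read
  1·σ_0 + 4·σ_1 + 1·σ_2 = 6(Δ_1 - Δ_0) = -66
  1·σ_1 + 4·σ_2 + 1·σ_3 = 6(Δ_2 - Δ_1) = 54
  1·σ_2 + 4·σ_3 + 1·σ_4 = 6(Δ_3 - Δ_2) = 0
Clamped end conditions give two more equations: 2h_0·σ_0 + h_0·σ_1 = 6(Δ_0 - g'(0)) = -12 and h_3·σ_3 + 2h_3·σ_4 = 6(g'(4) - Δ_3) = -12.
Hence σ_0 = 153/28, σ_1 = -321/14, σ_2 = 81/4, σ_3 = -57/14, σ_4 = -111/28.
On [1, 2], with g_1(t) = a_1 + b_1·(t - 1) + c_1·(t - 1)² + d_1·(t - 1)³: c_1 = σ_1/2 = -321/28, d_1 = (σ_2 - σ_1)/(6h_1) = 403/56, b_1 = Δ_1 - h_1(2σ_1 + σ_2)/6 = -209/56.

7.1964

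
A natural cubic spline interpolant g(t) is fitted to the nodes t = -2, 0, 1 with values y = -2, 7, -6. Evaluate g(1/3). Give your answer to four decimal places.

Let m_i = g''(x_i). Step sizes h_i = 2, 1; slopes of the chords Δ_i = (y_(i+1) - y_i)/h_i = 9/2, -13.
  2·m_0 + 6·m_1 + 1·m_2 = 6(Δ_1 - Δ_0) = -105
Natural end conditions: m_0 = m_2 = 0.
Hence m_0 = 0, m_1 = -35/2, m_2 = 0.
On [0, 1], g(t) = 7 - 43/6·t - 35/4·t² + 35/12·t³.
With t = 1/3: g(1/3) = 607/162.

3.7469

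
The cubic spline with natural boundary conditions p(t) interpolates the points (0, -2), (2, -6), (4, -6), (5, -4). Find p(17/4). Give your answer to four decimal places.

With M_i denoting the second derivative at x_i, h_i = 2, 2, 1, and Δ_i = (y_(i+1) − y_i)/h_i = -2, 0, 2:
  2·M_0 + 8·M_1 + 2·M_2 = 6(Δ_1 - Δ_0) = 12
  2·M_1 + 6·M_2 + 1·M_3 = 6(Δ_2 - Δ_1) = 12
Natural end conditions: M_0 = M_3 = 0.
Solving the tridiagonal system: M_0 = 0, M_1 = 12/11, M_2 = 18/11, M_3 = 0.
On [4, 5], p(t) = -6 + 16/11·(t - 4) + 9/11·(t - 4)² - 3/11·(t - 4)³.
With (t - 4) = 1/4: p(17/4) = -3935/704.

-5.5895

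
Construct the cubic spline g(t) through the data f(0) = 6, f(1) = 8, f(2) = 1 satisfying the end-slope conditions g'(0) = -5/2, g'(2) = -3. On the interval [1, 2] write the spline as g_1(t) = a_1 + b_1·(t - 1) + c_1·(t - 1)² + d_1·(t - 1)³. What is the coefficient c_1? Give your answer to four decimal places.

Let σ_i = g''(x_i). Step sizes h_i = 1, 1; slopes of the chords Δ_i = (y_(i+1) - y_i)/h_i = 2, -7.
  1·σ_0 + 4·σ_1 + 1·σ_2 = 6(Δ_1 - Δ_0) = -54
Clamped end conditions give two more equations: 2h_0·σ_0 + h_0·σ_1 = 6(Δ_0 - g'(0)) = 27 and h_1·σ_1 + 2h_1·σ_2 = 6(g'(2) - Δ_1) = 24.
Forward elimination and back-substitution give σ_0 = 107/4, σ_1 = -53/2, σ_2 = 101/4.
On [1, 2], with g_1(t) = a_1 + b_1·(t - 1) + c_1·(t - 1)² + d_1·(t - 1)³: c_1 = σ_1/2 = -53/4, d_1 = (σ_2 - σ_1)/(6h_1) = 69/8, b_1 = Δ_1 - h_1(2σ_1 + σ_2)/6 = -19/8.

-13.2500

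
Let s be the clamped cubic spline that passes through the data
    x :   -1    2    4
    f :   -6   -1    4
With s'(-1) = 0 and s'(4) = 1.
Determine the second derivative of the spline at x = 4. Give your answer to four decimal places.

-2.5500

With m_i denoting the second derivative at x_i, h_i = 3, 2, and Δ_i = (y_(i+1) − y_i)/h_i = 5/3, 5/2:
  3·m_0 + 10·m_1 + 2·m_2 = 6(Δ_1 - Δ_0) = 5
Clamped end conditions give two more equations: 2h_0·m_0 + h_0·m_1 = 6(Δ_0 - s'(-1)) = 10 and h_1·m_1 + 2h_1·m_2 = 6(s'(4) - Δ_1) = -9.
Hence m_0 = 41/30, m_1 = 3/5, m_2 = -51/20.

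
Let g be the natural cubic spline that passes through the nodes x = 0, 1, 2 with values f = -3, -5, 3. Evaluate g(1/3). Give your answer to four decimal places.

Let m_i = g''(x_i). Step sizes h_i = 1, 1; slopes of the chords Δ_i = (y_(i+1) - y_i)/h_i = -2, 8.
  1·m_0 + 4·m_1 + 1·m_2 = 6(Δ_1 - Δ_0) = 60
Natural end conditions: m_0 = m_2 = 0.
Solving: m_0 = 0, m_1 = 15, m_2 = 0.
On [0, 1], g(x) = -3 - 9/2·x + 0·x² + 5/2·x³.
With x = 1/3: g(1/3) = -119/27.

-4.4074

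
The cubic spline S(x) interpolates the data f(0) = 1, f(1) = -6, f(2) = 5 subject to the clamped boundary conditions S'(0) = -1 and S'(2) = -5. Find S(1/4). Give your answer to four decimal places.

-0.4453

Let M_i = S''(x_i). Step sizes h_i = 1, 1; slopes of the chords Δ_i = (y_(i+1) - y_i)/h_i = -7, 11.
  1·M_0 + 4·M_1 + 1·M_2 = 6(Δ_1 - Δ_0) = 108
Clamped end conditions give two more equations: 2h_0·M_0 + h_0·M_1 = 6(Δ_0 - S'(0)) = -36 and h_1·M_1 + 2h_1·M_2 = 6(S'(2) - Δ_1) = -96.
Solving: M_0 = -47, M_1 = 58, M_2 = -77.
On [0, 1], S(x) = 1 - 1·x - 47/2·x² + 35/2·x³.
With x = 1/4: S(1/4) = -57/128.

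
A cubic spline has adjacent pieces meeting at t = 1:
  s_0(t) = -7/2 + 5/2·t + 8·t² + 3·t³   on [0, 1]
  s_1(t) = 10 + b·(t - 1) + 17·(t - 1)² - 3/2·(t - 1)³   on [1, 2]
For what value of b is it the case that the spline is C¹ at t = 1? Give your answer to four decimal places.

27.5000

s_0'(t) = 5/2 + 16·t + 9·t², so s_0'(1) = 55/2. On the right, s_1'(1) = b, so b = 55/2.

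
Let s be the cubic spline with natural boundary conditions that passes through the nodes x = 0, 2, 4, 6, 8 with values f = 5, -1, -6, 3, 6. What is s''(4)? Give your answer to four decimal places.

6.5357

Write m_i for s''(x_i). With h_i = 2, 2, 2, 2 and divided differences Δ_i = -3, -5/2, 9/2, 3/2, the continuity of s' gives the tridiagonal system
  2·m_0 + 8·m_1 + 2·m_2 = 6(Δ_1 - Δ_0) = 3
  2·m_1 + 8·m_2 + 2·m_3 = 6(Δ_2 - Δ_1) = 42
  2·m_2 + 8·m_3 + 2·m_4 = 6(Δ_3 - Δ_2) = -18
Natural end conditions: m_0 = m_4 = 0.
Forward elimination and back-substitution give m_0 = 0, m_1 = -141/112, m_2 = 183/28, m_3 = -435/112, m_4 = 0.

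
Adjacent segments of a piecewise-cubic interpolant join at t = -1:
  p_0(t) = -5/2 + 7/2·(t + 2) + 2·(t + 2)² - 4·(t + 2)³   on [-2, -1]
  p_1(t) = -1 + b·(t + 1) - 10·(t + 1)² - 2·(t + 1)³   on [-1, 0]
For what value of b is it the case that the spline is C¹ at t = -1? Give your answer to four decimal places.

p_0'(t) = 7/2 + 4·(t + 2) - 12·(t + 2)², so p_0'(-1) = -9/2. On the right, p_1'(-1) = b, so b = -9/2.

-4.5000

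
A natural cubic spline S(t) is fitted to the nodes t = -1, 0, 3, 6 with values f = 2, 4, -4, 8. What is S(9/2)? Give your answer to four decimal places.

Write σ_i for S''(x_i). With h_i = 1, 3, 3 and divided differences Δ_i = 2, -8/3, 4, the continuity of S' gives the tridiagonal system
  1·σ_0 + 8·σ_1 + 3·σ_2 = 6(Δ_1 - Δ_0) = -28
  3·σ_1 + 12·σ_2 + 3·σ_3 = 6(Δ_2 - Δ_1) = 40
Natural end conditions: σ_0 = σ_3 = 0.
Forward elimination and back-substitution give σ_0 = 0, σ_1 = -152/29, σ_2 = 404/87, σ_3 = 0.
On [3, 6], S(t) = -4 - 56/87·(t - 3) + 202/87·(t - 3)² - 202/783·(t - 3)³.
With (t - 3) = 3/2: S(9/2) = -71/116.

-0.6121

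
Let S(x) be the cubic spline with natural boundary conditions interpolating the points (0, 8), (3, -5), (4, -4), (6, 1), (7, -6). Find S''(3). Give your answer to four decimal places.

With m_i denoting the second derivative at x_i, h_i = 3, 1, 2, 1, and Δ_i = (y_(i+1) − y_i)/h_i = -13/3, 1, 5/2, -7:
  3·m_0 + 8·m_1 + 1·m_2 = 6(Δ_1 - Δ_0) = 32
  1·m_1 + 6·m_2 + 2·m_3 = 6(Δ_2 - Δ_1) = 9
  2·m_2 + 6·m_3 + 1·m_4 = 6(Δ_3 - Δ_2) = -57
Natural end conditions: m_0 = m_4 = 0.
Forward elimination and back-substitution give m_0 = 0, m_1 = 428/125, m_2 = 576/125, m_3 = -2759/250, m_4 = 0.

3.4240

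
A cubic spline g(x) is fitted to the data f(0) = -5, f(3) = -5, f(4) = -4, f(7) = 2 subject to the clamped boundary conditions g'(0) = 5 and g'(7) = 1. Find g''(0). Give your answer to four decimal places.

-6.5455

Put M_i = g'' at the i-th knot. Here h = (3, 1, 3) and Δ = (0, 1, 2), so the interior equations h_(i-1)·M_(i-1) + 2(h_(i-1)+h_i)·M_i + h_i·M_(i+1) = 6(Δ_i − Δ_(i-1)) read
  3·M_0 + 8·M_1 + 1·M_2 = 6(Δ_1 - Δ_0) = 6
  1·M_1 + 8·M_2 + 3·M_3 = 6(Δ_2 - Δ_1) = 6
Clamped end conditions give two more equations: 2h_0·M_0 + h_0·M_1 = 6(Δ_0 - g'(0)) = -30 and h_2·M_2 + 2h_2·M_3 = 6(g'(7) - Δ_2) = -6.
Hence M_0 = -72/11, M_1 = 34/11, M_2 = 10/11, M_3 = -16/11.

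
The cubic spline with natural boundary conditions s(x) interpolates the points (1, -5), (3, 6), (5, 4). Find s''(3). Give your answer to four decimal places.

-4.8750

Let σ_i = s''(x_i). Step sizes h_i = 2, 2; slopes of the chords Δ_i = (y_(i+1) - y_i)/h_i = 11/2, -1.
  2·σ_0 + 8·σ_1 + 2·σ_2 = 6(Δ_1 - Δ_0) = -39
Natural end conditions: σ_0 = σ_2 = 0.
Solving: σ_0 = 0, σ_1 = -39/8, σ_2 = 0.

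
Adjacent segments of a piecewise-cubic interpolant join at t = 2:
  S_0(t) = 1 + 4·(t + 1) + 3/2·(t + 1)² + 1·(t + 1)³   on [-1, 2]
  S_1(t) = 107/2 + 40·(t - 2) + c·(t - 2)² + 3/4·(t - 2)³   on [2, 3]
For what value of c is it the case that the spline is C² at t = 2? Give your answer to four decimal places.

10.5000

S_0''(t) = 3 + 6·(t + 1), so S_0''(2) = 21. On the right, S_1''(2) = 2c, so c = 21/2.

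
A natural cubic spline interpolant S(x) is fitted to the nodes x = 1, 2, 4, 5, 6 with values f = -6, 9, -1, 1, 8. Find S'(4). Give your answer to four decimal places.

-3.5246

Write m_i for S''(x_i). With h_i = 1, 2, 1, 1 and divided differences Δ_i = 15, -5, 2, 7, the continuity of S' gives the tridiagonal system
  1·m_0 + 6·m_1 + 2·m_2 = 6(Δ_1 - Δ_0) = -120
  2·m_1 + 6·m_2 + 1·m_3 = 6(Δ_2 - Δ_1) = 42
  1·m_2 + 4·m_3 + 1·m_4 = 6(Δ_3 - Δ_2) = 30
Natural end conditions: m_0 = m_4 = 0.
Forward elimination and back-substitution give m_0 = 0, m_1 = -1518/61, m_2 = 894/61, m_3 = 234/61, m_4 = 0.
On [4, 5], S'(x) = b_2 + 2c_2·(x - 4) + 3d_2·(x - 4)² with b_2 = Δ_2 - h_2(2m_2 + m_3)/6 = -215/61, c_2 = m_2/2 = 447/61, d_2 = (m_3 - m_2)/(6h_2) = -110/61. So S'(4) = -215/61.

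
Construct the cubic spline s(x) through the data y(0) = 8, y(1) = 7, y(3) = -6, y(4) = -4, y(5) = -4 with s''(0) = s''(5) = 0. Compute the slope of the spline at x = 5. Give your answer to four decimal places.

Put M_i = s'' at the i-th knot. Here h = (1, 2, 1, 1) and Δ = (-1, -13/2, 2, 0), so the interior equations h_(i-1)·M_(i-1) + 2(h_(i-1)+h_i)·M_i + h_i·M_(i+1) = 6(Δ_i − Δ_(i-1)) read
  1·M_0 + 6·M_1 + 2·M_2 = 6(Δ_1 - Δ_0) = -33
  2·M_1 + 6·M_2 + 1·M_3 = 6(Δ_2 - Δ_1) = 51
  1·M_2 + 4·M_3 + 1·M_4 = 6(Δ_3 - Δ_2) = -12
Natural end conditions: M_0 = M_4 = 0.
Hence M_0 = 0, M_1 = -1191/122, M_2 = 780/61, M_3 = -378/61, M_4 = 0.
On [4, 5], s'(x) = b_3 + 2c_3·(x - 4) + 3d_3·(x - 4)² with b_3 = Δ_3 - h_3(2M_3 + M_4)/6 = 126/61, c_3 = M_3/2 = -189/61, d_3 = (M_4 - M_3)/(6h_3) = 63/61. So s'(5) = -63/61.

-1.0328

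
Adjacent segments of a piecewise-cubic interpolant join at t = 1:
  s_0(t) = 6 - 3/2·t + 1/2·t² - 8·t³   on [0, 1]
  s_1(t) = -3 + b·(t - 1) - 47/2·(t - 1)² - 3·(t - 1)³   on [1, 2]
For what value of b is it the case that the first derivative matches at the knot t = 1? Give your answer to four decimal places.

-24.5000

s_0'(t) = -3/2 + 1·t - 24·t², so s_0'(1) = -49/2. On the right, s_1'(1) = b, so b = -49/2.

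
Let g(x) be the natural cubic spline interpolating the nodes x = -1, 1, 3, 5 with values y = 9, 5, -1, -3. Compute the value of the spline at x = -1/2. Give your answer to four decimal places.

8.1875

Write M_i for g''(x_i). With h_i = 2, 2, 2 and divided differences Δ_i = -2, -3, -1, the continuity of g' gives the tridiagonal system
  2·M_0 + 8·M_1 + 2·M_2 = 6(Δ_1 - Δ_0) = -6
  2·M_1 + 8·M_2 + 2·M_3 = 6(Δ_2 - Δ_1) = 12
Natural end conditions: M_0 = M_3 = 0.
Solving: M_0 = 0, M_1 = -6/5, M_2 = 9/5, M_3 = 0.
On [-1, 1], g(x) = 9 - 8/5·(x + 1) + 0·(x + 1)² - 1/10·(x + 1)³.
With (x + 1) = 1/2: g(-1/2) = 131/16.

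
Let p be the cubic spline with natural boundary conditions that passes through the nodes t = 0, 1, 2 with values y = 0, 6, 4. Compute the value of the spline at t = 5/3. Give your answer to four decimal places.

Write m_i for p''(x_i). With h_i = 1, 1 and divided differences Δ_i = 6, -2, the continuity of p' gives the tridiagonal system
  1·m_0 + 4·m_1 + 1·m_2 = 6(Δ_1 - Δ_0) = -48
Natural end conditions: m_0 = m_2 = 0.
Hence m_0 = 0, m_1 = -12, m_2 = 0.
On [1, 2], p(t) = 6 + 2·(t - 1) - 6·(t - 1)² + 2·(t - 1)³.
With (t - 1) = 2/3: p(5/3) = 142/27.

5.2593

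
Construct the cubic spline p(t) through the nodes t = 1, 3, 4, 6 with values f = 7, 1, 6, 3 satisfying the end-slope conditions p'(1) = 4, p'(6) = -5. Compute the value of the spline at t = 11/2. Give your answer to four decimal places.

5.3115

Write m_i for p''(x_i). With h_i = 2, 1, 2 and divided differences Δ_i = -3, 5, -3/2, the continuity of p' gives the tridiagonal system
  2·m_0 + 6·m_1 + 1·m_2 = 6(Δ_1 - Δ_0) = 48
  1·m_1 + 6·m_2 + 2·m_3 = 6(Δ_2 - Δ_1) = -39
Clamped end conditions give two more equations: 2h_0·m_0 + h_0·m_1 = 6(Δ_0 - p'(1)) = -42 and h_2·m_2 + 2h_2·m_3 = 6(p'(6) - Δ_2) = -21.
Hence m_0 = -585/32, m_1 = 249/16, m_2 = -141/16, m_3 = -27/32.
On [4, 6], p(t) = 6 + 149/32·(t - 4) - 141/32·(t - 4)² + 85/128·(t - 4)³.
With (t - 4) = 3/2: p(11/2) = 5439/1024.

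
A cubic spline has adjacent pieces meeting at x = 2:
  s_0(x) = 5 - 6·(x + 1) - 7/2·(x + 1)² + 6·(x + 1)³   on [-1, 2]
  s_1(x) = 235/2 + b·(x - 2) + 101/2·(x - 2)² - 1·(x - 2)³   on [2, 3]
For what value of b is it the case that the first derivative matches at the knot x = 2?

135

s_0'(x) = -6 - 7·(x + 1) + 18·(x + 1)², so s_0'(2) = 135. On the right, s_1'(2) = b, so b = 135.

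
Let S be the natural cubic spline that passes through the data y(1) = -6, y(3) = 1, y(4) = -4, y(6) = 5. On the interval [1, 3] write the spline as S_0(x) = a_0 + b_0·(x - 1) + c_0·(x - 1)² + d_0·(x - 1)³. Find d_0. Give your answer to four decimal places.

Let M_i = S''(x_i). Step sizes h_i = 2, 1, 2; slopes of the chords Δ_i = (y_(i+1) - y_i)/h_i = 7/2, -5, 9/2.
  2·M_0 + 6·M_1 + 1·M_2 = 6(Δ_1 - Δ_0) = -51
  1·M_1 + 6·M_2 + 2·M_3 = 6(Δ_2 - Δ_1) = 57
Natural end conditions: M_0 = M_3 = 0.
Solving the tridiagonal system: M_0 = 0, M_1 = -363/35, M_2 = 393/35, M_3 = 0.
On [1, 3], with S_0(x) = a_0 + b_0·(x - 1) + c_0·(x - 1)² + d_0·(x - 1)³: c_0 = M_0/2 = 0, d_0 = (M_1 - M_0)/(6h_0) = -121/140, b_0 = Δ_0 - h_0(2M_0 + M_1)/6 = 487/70.

-0.8643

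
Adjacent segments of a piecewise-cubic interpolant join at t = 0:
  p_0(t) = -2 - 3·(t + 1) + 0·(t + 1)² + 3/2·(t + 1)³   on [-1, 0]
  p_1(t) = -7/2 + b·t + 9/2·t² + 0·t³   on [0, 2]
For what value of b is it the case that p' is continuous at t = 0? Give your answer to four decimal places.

p_0'(t) = -3 + 0·(t + 1) + 9/2·(t + 1)², so p_0'(0) = 3/2. On the right, p_1'(0) = b, so b = 3/2.

1.5000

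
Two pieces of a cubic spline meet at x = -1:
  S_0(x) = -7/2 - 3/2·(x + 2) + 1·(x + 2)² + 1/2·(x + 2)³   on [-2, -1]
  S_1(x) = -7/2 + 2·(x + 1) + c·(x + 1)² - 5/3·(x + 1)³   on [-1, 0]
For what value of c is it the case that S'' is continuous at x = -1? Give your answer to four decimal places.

2.5000

S_0''(x) = 2 + 3·(x + 2), so S_0''(-1) = 5. On the right, S_1''(-1) = 2c, so c = 5/2.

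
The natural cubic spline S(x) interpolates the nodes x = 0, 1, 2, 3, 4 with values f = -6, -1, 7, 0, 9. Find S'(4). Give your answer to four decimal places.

14.4107

Let M_i = S''(x_i). Step sizes h_i = 1, 1, 1, 1; slopes of the chords Δ_i = (y_(i+1) - y_i)/h_i = 5, 8, -7, 9.
  1·M_0 + 4·M_1 + 1·M_2 = 6(Δ_1 - Δ_0) = 18
  1·M_1 + 4·M_2 + 1·M_3 = 6(Δ_2 - Δ_1) = -90
  1·M_2 + 4·M_3 + 1·M_4 = 6(Δ_3 - Δ_2) = 96
Natural end conditions: M_0 = M_4 = 0.
Solving: M_0 = 0, M_1 = 363/28, M_2 = -237/7, M_3 = 909/28, M_4 = 0.
On [3, 4], S'(x) = b_3 + 2c_3·(x - 3) + 3d_3·(x - 3)² with b_3 = Δ_3 - h_3(2M_3 + M_4)/6 = -51/28, c_3 = M_3/2 = 909/56, d_3 = (M_4 - M_3)/(6h_3) = -303/56. So S'(4) = 807/56.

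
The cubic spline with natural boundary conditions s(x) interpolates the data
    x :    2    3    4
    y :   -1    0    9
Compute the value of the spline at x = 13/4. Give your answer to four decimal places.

1.5938

Put M_i = s'' at the i-th knot. Here h = (1, 1) and Δ = (1, 9), so the interior equations h_(i-1)·M_(i-1) + 2(h_(i-1)+h_i)·M_i + h_i·M_(i+1) = 6(Δ_i − Δ_(i-1)) read
  1·M_0 + 4·M_1 + 1·M_2 = 6(Δ_1 - Δ_0) = 48
Natural end conditions: M_0 = M_2 = 0.
Forward elimination and back-substitution give M_0 = 0, M_1 = 12, M_2 = 0.
On [3, 4], s(x) = 0 + 5·(x - 3) + 6·(x - 3)² - 2·(x - 3)³.
With (x - 3) = 1/4: s(13/4) = 51/32.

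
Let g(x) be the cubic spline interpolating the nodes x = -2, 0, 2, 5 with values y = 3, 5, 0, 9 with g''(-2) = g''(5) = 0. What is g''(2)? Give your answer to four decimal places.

Write m_i for g''(x_i). With h_i = 2, 2, 3 and divided differences Δ_i = 1, -5/2, 3, the continuity of g' gives the tridiagonal system
  2·m_0 + 8·m_1 + 2·m_2 = 6(Δ_1 - Δ_0) = -21
  2·m_1 + 10·m_2 + 3·m_3 = 6(Δ_2 - Δ_1) = 33
Natural end conditions: m_0 = m_3 = 0.
Hence m_0 = 0, m_1 = -69/19, m_2 = 153/38, m_3 = 0.

4.0263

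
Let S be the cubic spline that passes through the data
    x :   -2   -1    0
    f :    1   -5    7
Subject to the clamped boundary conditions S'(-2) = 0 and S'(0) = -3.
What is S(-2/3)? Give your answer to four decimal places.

-0.8889

With m_i denoting the second derivative at x_i, h_i = 1, 1, and Δ_i = (y_(i+1) − y_i)/h_i = -6, 12:
  1·m_0 + 4·m_1 + 1·m_2 = 6(Δ_1 - Δ_0) = 108
Clamped end conditions give two more equations: 2h_0·m_0 + h_0·m_1 = 6(Δ_0 - S'(-2)) = -36 and h_1·m_1 + 2h_1·m_2 = 6(S'(0) - Δ_1) = -90.
Forward elimination and back-substitution give m_0 = -93/2, m_1 = 57, m_2 = -147/2.
On [-1, 0], S(x) = -5 + 21/4·(x + 1) + 57/2·(x + 1)² - 87/4·(x + 1)³.
With (x + 1) = 1/3: S(-2/3) = -8/9.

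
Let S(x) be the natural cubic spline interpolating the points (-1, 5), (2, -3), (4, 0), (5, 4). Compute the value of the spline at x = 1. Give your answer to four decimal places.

Write m_i for S''(x_i). With h_i = 3, 2, 1 and divided differences Δ_i = -8/3, 3/2, 4, the continuity of S' gives the tridiagonal system
  3·m_0 + 10·m_1 + 2·m_2 = 6(Δ_1 - Δ_0) = 25
  2·m_1 + 6·m_2 + 1·m_3 = 6(Δ_2 - Δ_1) = 15
Natural end conditions: m_0 = m_3 = 0.
Solving the tridiagonal system: m_0 = 0, m_1 = 15/7, m_2 = 25/14, m_3 = 0.
On [-1, 2], S(x) = 5 - 157/42·(x + 1) + 0·(x + 1)² + 5/42·(x + 1)³.
With (x + 1) = 2: S(1) = -32/21.

-1.5238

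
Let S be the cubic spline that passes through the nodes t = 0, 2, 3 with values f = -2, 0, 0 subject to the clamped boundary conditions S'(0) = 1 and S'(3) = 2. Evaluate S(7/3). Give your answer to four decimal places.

-0.1975

Let M_i = S''(x_i). Step sizes h_i = 2, 1; slopes of the chords Δ_i = (y_(i+1) - y_i)/h_i = 1, 0.
  2·M_0 + 6·M_1 + 1·M_2 = 6(Δ_1 - Δ_0) = -6
Clamped end conditions give two more equations: 2h_0·M_0 + h_0·M_1 = 6(Δ_0 - S'(0)) = 0 and h_1·M_1 + 2h_1·M_2 = 6(S'(3) - Δ_1) = 12.
Solving the tridiagonal system: M_0 = 4/3, M_1 = -8/3, M_2 = 22/3.
On [2, 3], S(t) = 0 - 1/3·(t - 2) - 4/3·(t - 2)² + 5/3·(t - 2)³.
With (t - 2) = 1/3: S(7/3) = -16/81.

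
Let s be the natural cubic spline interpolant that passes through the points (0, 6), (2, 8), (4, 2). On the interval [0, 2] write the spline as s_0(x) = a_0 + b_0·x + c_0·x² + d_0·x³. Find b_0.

2

Let σ_i = s''(x_i). Step sizes h_i = 2, 2; slopes of the chords Δ_i = (y_(i+1) - y_i)/h_i = 1, -3.
  2·σ_0 + 8·σ_1 + 2·σ_2 = 6(Δ_1 - Δ_0) = -24
Natural end conditions: σ_0 = σ_2 = 0.
Solving: σ_0 = 0, σ_1 = -3, σ_2 = 0.
On [0, 2], with s_0(x) = a_0 + b_0·x + c_0·x² + d_0·x³: c_0 = σ_0/2 = 0, d_0 = (σ_1 - σ_0)/(6h_0) = -1/4, b_0 = Δ_0 - h_0(2σ_0 + σ_1)/6 = 2.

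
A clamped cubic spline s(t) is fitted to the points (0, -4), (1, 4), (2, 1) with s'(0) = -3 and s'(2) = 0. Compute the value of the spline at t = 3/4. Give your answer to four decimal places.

1.9766

Let m_i = s''(x_i). Step sizes h_i = 1, 1; slopes of the chords Δ_i = (y_(i+1) - y_i)/h_i = 8, -3.
  1·m_0 + 4·m_1 + 1·m_2 = 6(Δ_1 - Δ_0) = -66
Clamped end conditions give two more equations: 2h_0·m_0 + h_0·m_1 = 6(Δ_0 - s'(0)) = 66 and h_1·m_1 + 2h_1·m_2 = 6(s'(2) - Δ_1) = 18.
Forward elimination and back-substitution give m_0 = 51, m_1 = -36, m_2 = 27.
On [0, 1], s(t) = -4 - 3·t + 51/2·t² - 29/2·t³.
With t = 3/4: s(3/4) = 253/128.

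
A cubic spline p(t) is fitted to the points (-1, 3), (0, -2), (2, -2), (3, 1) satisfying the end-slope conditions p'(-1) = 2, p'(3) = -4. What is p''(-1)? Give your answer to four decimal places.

-24.8571

Let M_i = p''(x_i). Step sizes h_i = 1, 2, 1; slopes of the chords Δ_i = (y_(i+1) - y_i)/h_i = -5, 0, 3.
  1·M_0 + 6·M_1 + 2·M_2 = 6(Δ_1 - Δ_0) = 30
  2·M_1 + 6·M_2 + 1·M_3 = 6(Δ_2 - Δ_1) = 18
Clamped end conditions give two more equations: 2h_0·M_0 + h_0·M_1 = 6(Δ_0 - p'(-1)) = -42 and h_2·M_2 + 2h_2·M_3 = 6(p'(3) - Δ_2) = -42.
Forward elimination and back-substitution give M_0 = -174/7, M_1 = 54/7, M_2 = 30/7, M_3 = -162/7.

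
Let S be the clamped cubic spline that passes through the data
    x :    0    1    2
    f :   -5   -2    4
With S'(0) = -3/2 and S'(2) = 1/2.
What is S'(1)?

Let m_i = S''(x_i). Step sizes h_i = 1, 1; slopes of the chords Δ_i = (y_(i+1) - y_i)/h_i = 3, 6.
  1·m_0 + 4·m_1 + 1·m_2 = 6(Δ_1 - Δ_0) = 18
Clamped end conditions give two more equations: 2h_0·m_0 + h_0·m_1 = 6(Δ_0 - S'(0)) = 27 and h_1·m_1 + 2h_1·m_2 = 6(S'(2) - Δ_1) = -33.
Hence m_0 = 10, m_1 = 7, m_2 = -20.
On [1, 2], S'(x) = b_1 + 2c_1·(x - 1) + 3d_1·(x - 1)² with b_1 = Δ_1 - h_1(2m_1 + m_2)/6 = 7, c_1 = m_1/2 = 7/2, d_1 = (m_2 - m_1)/(6h_1) = -9/2. So S'(1) = 7.

7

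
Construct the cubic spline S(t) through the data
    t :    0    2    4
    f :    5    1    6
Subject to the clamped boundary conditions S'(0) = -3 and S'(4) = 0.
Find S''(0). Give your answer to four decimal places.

-1.1250

Write M_i for S''(x_i). With h_i = 2, 2 and divided differences Δ_i = -2, 5/2, the continuity of S' gives the tridiagonal system
  2·M_0 + 8·M_1 + 2·M_2 = 6(Δ_1 - Δ_0) = 27
Clamped end conditions give two more equations: 2h_0·M_0 + h_0·M_1 = 6(Δ_0 - S'(0)) = 6 and h_1·M_1 + 2h_1·M_2 = 6(S'(4) - Δ_1) = -15.
Solving the tridiagonal system: M_0 = -9/8, M_1 = 21/4, M_2 = -51/8.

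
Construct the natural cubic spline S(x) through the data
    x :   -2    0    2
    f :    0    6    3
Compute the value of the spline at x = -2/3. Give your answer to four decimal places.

Put σ_i = S'' at the i-th knot. Here h = (2, 2) and Δ = (3, -3/2), so the interior equations h_(i-1)·σ_(i-1) + 2(h_(i-1)+h_i)·σ_i + h_i·σ_(i+1) = 6(Δ_i − Δ_(i-1)) read
  2·σ_0 + 8·σ_1 + 2·σ_2 = 6(Δ_1 - Δ_0) = -27
Natural end conditions: σ_0 = σ_2 = 0.
Hence σ_0 = 0, σ_1 = -27/8, σ_2 = 0.
On [-2, 0], S(x) = 0 + 33/8·(x + 2) + 0·(x + 2)² - 9/32·(x + 2)³.
With (x + 2) = 4/3: S(-2/3) = 29/6.

4.8333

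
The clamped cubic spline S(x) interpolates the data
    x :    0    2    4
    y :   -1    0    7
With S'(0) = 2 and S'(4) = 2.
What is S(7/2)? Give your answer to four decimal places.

5.5313

With M_i denoting the second derivative at x_i, h_i = 2, 2, and Δ_i = (y_(i+1) − y_i)/h_i = 1/2, 7/2:
  2·M_0 + 8·M_1 + 2·M_2 = 6(Δ_1 - Δ_0) = 18
Clamped end conditions give two more equations: 2h_0·M_0 + h_0·M_1 = 6(Δ_0 - S'(0)) = -9 and h_1·M_1 + 2h_1·M_2 = 6(S'(4) - Δ_1) = -9.
Hence M_0 = -9/2, M_1 = 9/2, M_2 = -9/2.
On [2, 4], S(x) = 0 + 2·(x - 2) + 9/4·(x - 2)² - 3/4·(x - 2)³.
With (x - 2) = 3/2: S(7/2) = 177/32.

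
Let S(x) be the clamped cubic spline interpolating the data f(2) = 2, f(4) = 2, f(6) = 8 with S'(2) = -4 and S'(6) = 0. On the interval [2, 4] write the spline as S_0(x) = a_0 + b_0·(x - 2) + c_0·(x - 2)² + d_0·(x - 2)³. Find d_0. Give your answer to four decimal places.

Write M_i for S''(x_i). With h_i = 2, 2 and divided differences Δ_i = 0, 3, the continuity of S' gives the tridiagonal system
  2·M_0 + 8·M_1 + 2·M_2 = 6(Δ_1 - Δ_0) = 18
Clamped end conditions give two more equations: 2h_0·M_0 + h_0·M_1 = 6(Δ_0 - S'(2)) = 24 and h_1·M_1 + 2h_1·M_2 = 6(S'(6) - Δ_1) = -18.
Forward elimination and back-substitution give M_0 = 19/4, M_1 = 5/2, M_2 = -23/4.
On [2, 4], with S_0(x) = a_0 + b_0·(x - 2) + c_0·(x - 2)² + d_0·(x - 2)³: c_0 = M_0/2 = 19/8, d_0 = (M_1 - M_0)/(6h_0) = -3/16, b_0 = Δ_0 - h_0(2M_0 + M_1)/6 = -4.

-0.1875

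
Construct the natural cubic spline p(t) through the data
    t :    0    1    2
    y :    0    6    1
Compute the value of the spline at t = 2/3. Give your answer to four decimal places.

5.0185

Put M_i = p'' at the i-th knot. Here h = (1, 1) and Δ = (6, -5), so the interior equations h_(i-1)·M_(i-1) + 2(h_(i-1)+h_i)·M_i + h_i·M_(i+1) = 6(Δ_i − Δ_(i-1)) read
  1·M_0 + 4·M_1 + 1·M_2 = 6(Δ_1 - Δ_0) = -66
Natural end conditions: M_0 = M_2 = 0.
Solving the tridiagonal system: M_0 = 0, M_1 = -33/2, M_2 = 0.
On [0, 1], p(t) = 0 + 35/4·t + 0·t² - 11/4·t³.
With t = 2/3: p(2/3) = 271/54.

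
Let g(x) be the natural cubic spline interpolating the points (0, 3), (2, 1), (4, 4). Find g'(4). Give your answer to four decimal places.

Put M_i = g'' at the i-th knot. Here h = (2, 2) and Δ = (-1, 3/2), so the interior equations h_(i-1)·M_(i-1) + 2(h_(i-1)+h_i)·M_i + h_i·M_(i+1) = 6(Δ_i − Δ_(i-1)) read
  2·M_0 + 8·M_1 + 2·M_2 = 6(Δ_1 - Δ_0) = 15
Natural end conditions: M_0 = M_2 = 0.
Solving: M_0 = 0, M_1 = 15/8, M_2 = 0.
On [2, 4], g'(x) = b_1 + 2c_1·(x - 2) + 3d_1·(x - 2)² with b_1 = Δ_1 - h_1(2M_1 + M_2)/6 = 1/4, c_1 = M_1/2 = 15/16, d_1 = (M_2 - M_1)/(6h_1) = -5/32. So g'(4) = 17/8.

2.1250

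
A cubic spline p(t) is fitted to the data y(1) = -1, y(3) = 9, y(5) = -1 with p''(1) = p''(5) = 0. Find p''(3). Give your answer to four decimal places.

Let σ_i = p''(x_i). Step sizes h_i = 2, 2; slopes of the chords Δ_i = (y_(i+1) - y_i)/h_i = 5, -5.
  2·σ_0 + 8·σ_1 + 2·σ_2 = 6(Δ_1 - Δ_0) = -60
Natural end conditions: σ_0 = σ_2 = 0.
Solving the tridiagonal system: σ_0 = 0, σ_1 = -15/2, σ_2 = 0.

-7.5000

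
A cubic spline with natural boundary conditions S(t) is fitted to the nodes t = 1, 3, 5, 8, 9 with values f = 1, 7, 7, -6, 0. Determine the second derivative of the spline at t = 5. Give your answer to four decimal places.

Put m_i = S'' at the i-th knot. Here h = (2, 2, 3, 1) and Δ = (3, 0, -13/3, 6), so the interior equations h_(i-1)·m_(i-1) + 2(h_(i-1)+h_i)·m_i + h_i·m_(i+1) = 6(Δ_i − Δ_(i-1)) read
  2·m_0 + 8·m_1 + 2·m_2 = 6(Δ_1 - Δ_0) = -18
  2·m_1 + 10·m_2 + 3·m_3 = 6(Δ_2 - Δ_1) = -26
  3·m_2 + 8·m_3 + 1·m_4 = 6(Δ_3 - Δ_2) = 62
Natural end conditions: m_0 = m_4 = 0.
Hence m_0 = 0, m_1 = -245/268, m_2 = -358/67, m_3 = 1307/134, m_4 = 0.

-5.3433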